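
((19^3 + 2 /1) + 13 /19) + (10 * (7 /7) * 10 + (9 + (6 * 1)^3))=136547 /19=7186.68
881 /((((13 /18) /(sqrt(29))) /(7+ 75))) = 1300356 * sqrt(29) /13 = 538663.95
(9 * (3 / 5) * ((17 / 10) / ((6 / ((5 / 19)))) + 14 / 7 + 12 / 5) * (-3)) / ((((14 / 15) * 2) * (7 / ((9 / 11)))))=-4.54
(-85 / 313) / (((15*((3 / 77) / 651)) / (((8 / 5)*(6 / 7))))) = -649264 / 1565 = -414.87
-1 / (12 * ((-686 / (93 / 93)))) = 1 / 8232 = 0.00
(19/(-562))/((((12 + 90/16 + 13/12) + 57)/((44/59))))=-10032/30124043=-0.00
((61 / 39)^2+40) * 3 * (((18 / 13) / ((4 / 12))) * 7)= 8134686 / 2197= 3702.63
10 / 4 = 5 / 2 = 2.50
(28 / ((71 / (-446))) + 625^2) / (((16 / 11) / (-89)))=-27139727373 / 1136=-23890605.08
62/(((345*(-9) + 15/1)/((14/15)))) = -434/23175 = -0.02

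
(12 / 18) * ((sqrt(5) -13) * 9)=-78 + 6 * sqrt(5)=-64.58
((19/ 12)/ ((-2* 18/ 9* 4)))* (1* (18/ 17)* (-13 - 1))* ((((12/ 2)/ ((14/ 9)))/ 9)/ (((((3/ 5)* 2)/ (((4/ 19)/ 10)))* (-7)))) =-3/ 1904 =-0.00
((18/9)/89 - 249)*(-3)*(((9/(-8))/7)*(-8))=598293/623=960.34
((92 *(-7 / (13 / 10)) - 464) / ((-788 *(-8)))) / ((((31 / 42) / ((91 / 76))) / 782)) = -89606643 / 464132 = -193.06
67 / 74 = 0.91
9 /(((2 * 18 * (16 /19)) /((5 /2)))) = 95 /128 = 0.74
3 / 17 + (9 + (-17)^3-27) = -83824 / 17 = -4930.82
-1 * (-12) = 12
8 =8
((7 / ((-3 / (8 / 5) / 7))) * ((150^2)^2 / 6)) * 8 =-17640000000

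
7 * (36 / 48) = 21 / 4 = 5.25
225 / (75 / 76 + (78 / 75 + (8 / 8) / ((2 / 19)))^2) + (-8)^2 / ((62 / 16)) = 1528530106 / 82517753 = 18.52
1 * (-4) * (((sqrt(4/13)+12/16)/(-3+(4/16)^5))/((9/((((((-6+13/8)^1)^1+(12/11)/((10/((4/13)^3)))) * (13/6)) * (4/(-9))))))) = 8655161344 * sqrt(13)/90173481255+1081895168/2312140545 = 0.81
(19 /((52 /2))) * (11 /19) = 11 /26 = 0.42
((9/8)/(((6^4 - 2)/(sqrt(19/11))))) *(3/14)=27 *sqrt(209)/1594208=0.00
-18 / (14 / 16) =-144 / 7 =-20.57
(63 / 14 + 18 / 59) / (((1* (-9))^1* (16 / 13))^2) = 1183 / 30208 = 0.04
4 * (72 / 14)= 144 / 7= 20.57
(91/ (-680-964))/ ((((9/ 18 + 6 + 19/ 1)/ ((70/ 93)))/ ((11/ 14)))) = -5005/ 3898746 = -0.00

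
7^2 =49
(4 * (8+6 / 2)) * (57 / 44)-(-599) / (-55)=2536 / 55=46.11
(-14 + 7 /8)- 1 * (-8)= -41 /8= -5.12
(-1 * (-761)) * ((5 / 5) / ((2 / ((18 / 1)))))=6849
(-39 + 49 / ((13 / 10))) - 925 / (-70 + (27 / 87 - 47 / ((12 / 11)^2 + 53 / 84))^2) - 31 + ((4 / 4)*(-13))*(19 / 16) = -49.34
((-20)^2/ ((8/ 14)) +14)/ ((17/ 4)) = 168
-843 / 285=-281 / 95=-2.96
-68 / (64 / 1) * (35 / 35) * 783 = -13311 / 16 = -831.94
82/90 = 41/45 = 0.91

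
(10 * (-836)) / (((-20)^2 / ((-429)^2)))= -38464569 / 10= -3846456.90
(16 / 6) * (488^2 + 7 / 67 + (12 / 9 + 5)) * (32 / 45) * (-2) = -24508537856 / 27135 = -903207.59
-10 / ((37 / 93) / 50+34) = -46500 / 158137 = -0.29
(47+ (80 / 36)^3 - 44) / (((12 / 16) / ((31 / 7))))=1263188 / 15309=82.51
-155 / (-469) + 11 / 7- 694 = -324594 / 469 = -692.10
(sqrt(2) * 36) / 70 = 18 * sqrt(2) / 35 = 0.73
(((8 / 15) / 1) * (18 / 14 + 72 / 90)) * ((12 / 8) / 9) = 292 / 1575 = 0.19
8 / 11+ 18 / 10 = 139 / 55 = 2.53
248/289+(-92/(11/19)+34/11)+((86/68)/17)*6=-154.51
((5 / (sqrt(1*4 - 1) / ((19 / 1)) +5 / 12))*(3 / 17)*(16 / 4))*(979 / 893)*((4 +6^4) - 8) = 5089233600 / 403871 - 642850560*sqrt(3) / 403871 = 9844.19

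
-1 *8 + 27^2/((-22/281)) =-205025/22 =-9319.32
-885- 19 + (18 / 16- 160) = -8503 / 8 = -1062.88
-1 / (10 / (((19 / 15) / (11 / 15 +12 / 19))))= -361 / 3890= -0.09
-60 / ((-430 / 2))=12 / 43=0.28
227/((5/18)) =4086/5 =817.20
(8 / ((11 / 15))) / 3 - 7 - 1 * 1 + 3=-15 / 11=-1.36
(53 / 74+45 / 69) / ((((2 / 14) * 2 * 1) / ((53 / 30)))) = 864059 / 102120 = 8.46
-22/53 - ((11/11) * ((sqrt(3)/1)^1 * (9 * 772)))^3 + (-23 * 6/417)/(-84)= -1006237930176 * sqrt(3) - 127217/309414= -1742855219568.19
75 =75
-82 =-82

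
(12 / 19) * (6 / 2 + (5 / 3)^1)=2.95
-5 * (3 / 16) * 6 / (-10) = 9 / 16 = 0.56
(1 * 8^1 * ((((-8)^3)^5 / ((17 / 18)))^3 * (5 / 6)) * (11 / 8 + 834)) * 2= -2829353037446295119729423349024569295820742983680 / 4913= -575891112852899474807535800000000000000000000.00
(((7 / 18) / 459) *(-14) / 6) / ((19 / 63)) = -343 / 52326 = -0.01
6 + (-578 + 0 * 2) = -572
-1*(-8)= 8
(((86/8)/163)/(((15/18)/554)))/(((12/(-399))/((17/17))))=-4752489/3260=-1457.82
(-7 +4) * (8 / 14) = -12 / 7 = -1.71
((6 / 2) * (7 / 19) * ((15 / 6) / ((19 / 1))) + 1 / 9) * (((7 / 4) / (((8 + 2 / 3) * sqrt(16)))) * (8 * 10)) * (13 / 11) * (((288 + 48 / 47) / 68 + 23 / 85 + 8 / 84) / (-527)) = -645580757 / 60194911788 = -0.01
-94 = -94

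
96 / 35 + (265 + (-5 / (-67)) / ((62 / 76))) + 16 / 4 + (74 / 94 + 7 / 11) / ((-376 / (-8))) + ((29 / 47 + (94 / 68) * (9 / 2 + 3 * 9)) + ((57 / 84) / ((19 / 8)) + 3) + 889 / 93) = 118508140352087 / 360348824220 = 328.87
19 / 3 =6.33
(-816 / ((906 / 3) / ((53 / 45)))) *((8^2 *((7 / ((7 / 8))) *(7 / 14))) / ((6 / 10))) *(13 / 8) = -2998528 / 1359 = -2206.42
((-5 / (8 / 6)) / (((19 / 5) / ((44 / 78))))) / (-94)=275 / 46436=0.01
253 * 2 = 506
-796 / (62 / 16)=-205.42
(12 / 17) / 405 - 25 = -57371 / 2295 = -25.00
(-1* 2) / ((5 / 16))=-32 / 5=-6.40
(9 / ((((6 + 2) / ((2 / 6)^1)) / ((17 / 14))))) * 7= 51 / 16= 3.19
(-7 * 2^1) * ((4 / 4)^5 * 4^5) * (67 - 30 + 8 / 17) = -9132032 / 17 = -537178.35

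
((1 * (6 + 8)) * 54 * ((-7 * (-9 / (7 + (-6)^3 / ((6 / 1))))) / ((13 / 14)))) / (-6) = 111132 / 377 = 294.78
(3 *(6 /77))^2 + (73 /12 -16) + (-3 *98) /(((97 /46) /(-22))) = 21100460833 /6901356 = 3057.44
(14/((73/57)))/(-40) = -399/1460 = -0.27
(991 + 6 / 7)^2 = 48205249 / 49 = 983780.59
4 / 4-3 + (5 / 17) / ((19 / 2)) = -636 / 323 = -1.97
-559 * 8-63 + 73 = -4462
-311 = -311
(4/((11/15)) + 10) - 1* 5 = 115/11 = 10.45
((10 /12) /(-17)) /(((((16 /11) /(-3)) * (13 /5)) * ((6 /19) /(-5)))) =-26125 /42432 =-0.62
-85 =-85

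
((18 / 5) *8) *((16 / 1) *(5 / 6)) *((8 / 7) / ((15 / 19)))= 19456 / 35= 555.89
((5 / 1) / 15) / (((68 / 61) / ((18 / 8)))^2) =100467 / 73984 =1.36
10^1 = 10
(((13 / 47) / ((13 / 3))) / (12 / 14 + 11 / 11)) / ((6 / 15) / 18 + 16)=135 / 62933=0.00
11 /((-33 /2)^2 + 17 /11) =484 /12047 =0.04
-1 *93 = -93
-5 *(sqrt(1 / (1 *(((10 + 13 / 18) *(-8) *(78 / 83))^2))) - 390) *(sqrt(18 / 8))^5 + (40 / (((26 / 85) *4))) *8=9678801865 / 642304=15068.88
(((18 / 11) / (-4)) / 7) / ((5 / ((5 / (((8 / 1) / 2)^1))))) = -9 / 616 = -0.01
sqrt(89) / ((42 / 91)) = 13*sqrt(89) / 6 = 20.44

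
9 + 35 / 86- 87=-6673 / 86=-77.59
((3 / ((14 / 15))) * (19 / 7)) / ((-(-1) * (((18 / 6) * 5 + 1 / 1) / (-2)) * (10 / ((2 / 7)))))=-171 / 5488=-0.03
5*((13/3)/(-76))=-65/228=-0.29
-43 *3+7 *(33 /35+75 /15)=-437 /5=-87.40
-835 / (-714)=835 / 714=1.17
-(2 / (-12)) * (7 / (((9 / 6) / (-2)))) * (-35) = 490 / 9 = 54.44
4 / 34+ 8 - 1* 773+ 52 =-712.88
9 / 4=2.25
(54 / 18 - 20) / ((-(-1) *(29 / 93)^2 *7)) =-147033 / 5887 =-24.98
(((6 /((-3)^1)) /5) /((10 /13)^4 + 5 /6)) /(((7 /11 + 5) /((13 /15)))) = -8168446 /157173875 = -0.05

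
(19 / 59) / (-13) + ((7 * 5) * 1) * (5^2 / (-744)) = -685261 / 570648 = -1.20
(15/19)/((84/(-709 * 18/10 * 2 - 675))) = -16137/532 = -30.33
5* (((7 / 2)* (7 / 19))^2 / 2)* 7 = 84035 / 2888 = 29.10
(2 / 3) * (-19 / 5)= -2.53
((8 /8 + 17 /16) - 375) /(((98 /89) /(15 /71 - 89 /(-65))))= -21283371 /39760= -535.30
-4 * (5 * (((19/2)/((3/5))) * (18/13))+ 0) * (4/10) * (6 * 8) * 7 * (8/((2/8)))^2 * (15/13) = -11766988800/169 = -69627152.66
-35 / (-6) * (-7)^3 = -12005 / 6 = -2000.83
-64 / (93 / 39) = -832 / 31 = -26.84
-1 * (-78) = 78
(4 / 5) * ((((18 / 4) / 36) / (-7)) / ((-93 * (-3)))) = -1 / 19530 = -0.00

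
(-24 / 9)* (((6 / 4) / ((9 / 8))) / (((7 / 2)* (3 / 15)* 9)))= -320 / 567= -0.56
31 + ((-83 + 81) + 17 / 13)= 394 / 13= 30.31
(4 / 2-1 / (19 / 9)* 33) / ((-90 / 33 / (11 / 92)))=31339 / 52440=0.60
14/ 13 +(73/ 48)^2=101533/ 29952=3.39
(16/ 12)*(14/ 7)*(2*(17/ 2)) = 136/ 3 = 45.33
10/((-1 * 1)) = -10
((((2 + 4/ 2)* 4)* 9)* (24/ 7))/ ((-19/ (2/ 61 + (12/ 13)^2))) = -31525632/ 1371097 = -22.99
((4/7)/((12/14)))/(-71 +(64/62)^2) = -1922/201621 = -0.01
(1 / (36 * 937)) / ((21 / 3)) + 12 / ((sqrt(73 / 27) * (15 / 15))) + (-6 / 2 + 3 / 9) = -629663 / 236124 + 36 * sqrt(219) / 73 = 4.63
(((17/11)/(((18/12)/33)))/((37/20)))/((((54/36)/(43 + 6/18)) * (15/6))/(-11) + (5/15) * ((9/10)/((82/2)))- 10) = -159473600/86777173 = -1.84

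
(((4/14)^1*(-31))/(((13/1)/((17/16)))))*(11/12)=-5797/8736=-0.66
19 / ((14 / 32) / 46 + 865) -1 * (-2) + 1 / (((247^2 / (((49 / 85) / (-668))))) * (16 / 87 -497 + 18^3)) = 2069809085211264826999 / 1023662134111065360340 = 2.02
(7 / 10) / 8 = 7 / 80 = 0.09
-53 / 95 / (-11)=53 / 1045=0.05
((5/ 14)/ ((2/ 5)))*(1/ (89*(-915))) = -5/ 456036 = -0.00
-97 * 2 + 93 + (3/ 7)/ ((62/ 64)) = -21821/ 217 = -100.56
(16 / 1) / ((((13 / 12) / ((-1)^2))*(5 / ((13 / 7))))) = 192 / 35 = 5.49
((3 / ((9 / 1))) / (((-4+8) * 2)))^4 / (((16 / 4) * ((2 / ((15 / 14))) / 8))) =5 / 1548288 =0.00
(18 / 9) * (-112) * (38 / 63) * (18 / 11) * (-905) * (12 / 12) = 2200960 / 11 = 200087.27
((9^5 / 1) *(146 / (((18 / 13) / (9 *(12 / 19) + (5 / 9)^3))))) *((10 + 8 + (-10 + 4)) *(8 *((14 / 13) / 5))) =71618129856 / 95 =753875051.12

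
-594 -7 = -601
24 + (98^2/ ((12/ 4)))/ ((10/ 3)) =4922/ 5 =984.40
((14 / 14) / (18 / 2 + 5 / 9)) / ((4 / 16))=18 / 43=0.42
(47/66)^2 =2209/4356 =0.51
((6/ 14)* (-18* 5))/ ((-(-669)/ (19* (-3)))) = 3.29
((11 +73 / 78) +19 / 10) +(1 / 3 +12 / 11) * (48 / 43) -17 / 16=21196709 / 1475760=14.36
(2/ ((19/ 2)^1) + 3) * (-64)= -3904/ 19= -205.47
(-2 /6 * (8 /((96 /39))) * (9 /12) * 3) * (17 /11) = -663 /176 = -3.77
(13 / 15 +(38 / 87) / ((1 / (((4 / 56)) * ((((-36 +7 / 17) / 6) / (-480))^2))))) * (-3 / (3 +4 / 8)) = -0.74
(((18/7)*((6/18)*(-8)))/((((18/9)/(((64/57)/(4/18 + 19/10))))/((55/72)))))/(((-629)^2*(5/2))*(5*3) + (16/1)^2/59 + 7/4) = -8307200/88946681162661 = -0.00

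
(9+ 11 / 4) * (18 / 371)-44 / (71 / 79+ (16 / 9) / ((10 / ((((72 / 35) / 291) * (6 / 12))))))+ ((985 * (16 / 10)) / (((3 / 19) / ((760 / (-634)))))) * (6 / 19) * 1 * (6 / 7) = -2797409201193807 / 851052000442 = -3287.00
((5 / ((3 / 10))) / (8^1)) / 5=5 / 12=0.42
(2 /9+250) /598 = 1126 /2691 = 0.42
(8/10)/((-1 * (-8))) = 1/10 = 0.10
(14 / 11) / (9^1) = 14 / 99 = 0.14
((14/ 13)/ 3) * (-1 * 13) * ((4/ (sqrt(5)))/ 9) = -56 * sqrt(5)/ 135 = -0.93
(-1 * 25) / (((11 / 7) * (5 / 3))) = -105 / 11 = -9.55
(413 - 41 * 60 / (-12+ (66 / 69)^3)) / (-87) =-21458212 / 2943993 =-7.29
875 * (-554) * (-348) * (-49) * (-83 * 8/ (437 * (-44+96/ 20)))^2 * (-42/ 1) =521607206.41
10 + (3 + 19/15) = 214/15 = 14.27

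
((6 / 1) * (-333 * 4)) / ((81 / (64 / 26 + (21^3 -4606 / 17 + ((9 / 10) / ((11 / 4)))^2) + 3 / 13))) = -593179121328 / 668525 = -887295.35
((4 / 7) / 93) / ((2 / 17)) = 34 / 651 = 0.05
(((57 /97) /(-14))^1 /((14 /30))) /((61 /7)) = -855 /82838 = -0.01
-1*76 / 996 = -19 / 249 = -0.08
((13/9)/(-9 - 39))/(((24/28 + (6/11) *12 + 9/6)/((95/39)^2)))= -694925/34647912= -0.02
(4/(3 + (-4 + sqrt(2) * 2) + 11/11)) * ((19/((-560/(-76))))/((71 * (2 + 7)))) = 361 * sqrt(2)/89460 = 0.01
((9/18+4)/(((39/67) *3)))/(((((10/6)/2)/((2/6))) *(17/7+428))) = 469/195845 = 0.00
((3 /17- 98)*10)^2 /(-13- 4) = -276556900 /4913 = -56290.84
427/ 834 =0.51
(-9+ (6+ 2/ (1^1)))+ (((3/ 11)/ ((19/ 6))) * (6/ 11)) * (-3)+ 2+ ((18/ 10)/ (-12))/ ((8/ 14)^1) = 109721/ 183920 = 0.60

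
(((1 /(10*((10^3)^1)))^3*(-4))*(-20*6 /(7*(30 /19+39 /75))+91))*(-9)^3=421426881 /1744750000000000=0.00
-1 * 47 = -47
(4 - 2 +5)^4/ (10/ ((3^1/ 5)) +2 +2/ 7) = 50421/ 398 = 126.69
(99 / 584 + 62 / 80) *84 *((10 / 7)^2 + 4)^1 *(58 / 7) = 10146288 / 2555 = 3971.15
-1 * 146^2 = -21316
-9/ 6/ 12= -1/ 8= -0.12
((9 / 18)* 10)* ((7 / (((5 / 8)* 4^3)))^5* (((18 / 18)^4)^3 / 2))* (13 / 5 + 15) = 184877 / 25600000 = 0.01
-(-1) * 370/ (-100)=-37/ 10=-3.70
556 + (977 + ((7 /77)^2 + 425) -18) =234741 /121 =1940.01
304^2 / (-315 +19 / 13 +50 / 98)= -58868992 / 199399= -295.23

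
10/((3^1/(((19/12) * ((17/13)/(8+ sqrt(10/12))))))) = 12920/14781 - 1615 * sqrt(30)/88686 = 0.77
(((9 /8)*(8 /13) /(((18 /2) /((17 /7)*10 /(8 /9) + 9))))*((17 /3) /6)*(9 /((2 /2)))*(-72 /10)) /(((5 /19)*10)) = -2956419 /45500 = -64.98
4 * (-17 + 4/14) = -468/7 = -66.86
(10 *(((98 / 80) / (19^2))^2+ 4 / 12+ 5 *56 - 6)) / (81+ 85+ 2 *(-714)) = -171606700003 / 78943248960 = -2.17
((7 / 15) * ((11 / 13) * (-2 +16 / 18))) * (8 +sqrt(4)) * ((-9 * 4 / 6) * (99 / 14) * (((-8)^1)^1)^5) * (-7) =555089920 / 13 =42699224.62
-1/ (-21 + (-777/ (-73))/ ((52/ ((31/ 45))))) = 0.05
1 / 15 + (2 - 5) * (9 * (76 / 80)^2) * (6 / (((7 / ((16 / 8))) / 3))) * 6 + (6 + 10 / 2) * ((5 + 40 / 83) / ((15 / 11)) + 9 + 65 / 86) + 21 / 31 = -34829938909 / 58085475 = -599.63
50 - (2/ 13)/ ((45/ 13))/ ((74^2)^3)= 184732301447999/ 3694646028960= 50.00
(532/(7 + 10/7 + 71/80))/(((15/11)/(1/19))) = 34496/15651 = 2.20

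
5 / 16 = 0.31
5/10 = 1/2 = 0.50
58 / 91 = 0.64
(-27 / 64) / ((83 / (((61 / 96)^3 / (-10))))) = 226981 / 1740636160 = 0.00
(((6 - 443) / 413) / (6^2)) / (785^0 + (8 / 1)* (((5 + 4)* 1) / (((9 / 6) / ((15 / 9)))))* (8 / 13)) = -0.00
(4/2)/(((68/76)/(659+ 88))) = 28386/17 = 1669.76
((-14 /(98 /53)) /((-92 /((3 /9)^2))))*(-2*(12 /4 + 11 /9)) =-1007 /13041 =-0.08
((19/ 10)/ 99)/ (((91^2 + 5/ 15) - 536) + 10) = 19/ 7677780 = 0.00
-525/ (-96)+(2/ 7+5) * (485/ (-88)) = -58305/ 2464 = -23.66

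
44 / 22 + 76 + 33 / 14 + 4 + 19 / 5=6171 / 70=88.16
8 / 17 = 0.47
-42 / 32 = -21 / 16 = -1.31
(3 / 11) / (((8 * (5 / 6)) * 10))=9 / 2200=0.00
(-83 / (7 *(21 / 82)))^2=46321636 / 21609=2143.63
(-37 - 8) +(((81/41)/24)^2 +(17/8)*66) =10248105/107584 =95.26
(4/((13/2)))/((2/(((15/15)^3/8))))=1/26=0.04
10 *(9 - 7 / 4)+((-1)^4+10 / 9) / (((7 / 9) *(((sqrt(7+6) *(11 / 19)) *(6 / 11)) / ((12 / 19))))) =38 *sqrt(13) / 91+145 / 2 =74.01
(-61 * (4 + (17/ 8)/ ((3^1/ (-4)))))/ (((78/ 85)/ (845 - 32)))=-9835945/ 156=-63050.93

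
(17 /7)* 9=153 /7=21.86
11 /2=5.50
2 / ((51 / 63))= 42 / 17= 2.47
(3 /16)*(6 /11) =9 /88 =0.10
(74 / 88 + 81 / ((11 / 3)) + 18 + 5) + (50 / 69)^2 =9731981 / 209484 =46.46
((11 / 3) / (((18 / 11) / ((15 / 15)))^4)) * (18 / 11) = 14641 / 17496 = 0.84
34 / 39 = 0.87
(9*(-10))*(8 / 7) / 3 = -240 / 7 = -34.29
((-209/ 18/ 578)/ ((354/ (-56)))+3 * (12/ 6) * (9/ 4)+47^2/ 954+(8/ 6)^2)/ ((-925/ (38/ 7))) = -3263086714/ 31597975395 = -0.10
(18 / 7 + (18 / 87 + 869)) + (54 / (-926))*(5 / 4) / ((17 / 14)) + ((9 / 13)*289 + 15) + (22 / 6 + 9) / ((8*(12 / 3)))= 1083967868779 / 997035312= 1087.19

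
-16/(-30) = 8/15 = 0.53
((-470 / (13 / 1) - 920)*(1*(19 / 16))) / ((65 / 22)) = -384.30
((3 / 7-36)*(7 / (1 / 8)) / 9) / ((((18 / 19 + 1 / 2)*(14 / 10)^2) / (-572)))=6560320 / 147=44628.03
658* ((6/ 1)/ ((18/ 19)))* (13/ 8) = 81263/ 12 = 6771.92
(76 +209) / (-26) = -285 / 26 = -10.96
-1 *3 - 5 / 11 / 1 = -3.45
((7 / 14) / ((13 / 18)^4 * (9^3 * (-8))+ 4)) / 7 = -9 / 199423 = -0.00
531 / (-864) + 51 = 4837 / 96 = 50.39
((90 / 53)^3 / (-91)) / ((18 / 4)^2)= -36000 / 13547807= -0.00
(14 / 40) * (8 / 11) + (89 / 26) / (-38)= 8937 / 54340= 0.16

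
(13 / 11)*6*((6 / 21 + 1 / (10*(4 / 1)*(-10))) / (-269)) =-30927 / 4142600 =-0.01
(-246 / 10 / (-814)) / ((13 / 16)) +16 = 424264 / 26455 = 16.04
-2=-2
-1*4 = -4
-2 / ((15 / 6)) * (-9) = 36 / 5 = 7.20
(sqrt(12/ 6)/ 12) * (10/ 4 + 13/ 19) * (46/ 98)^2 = 64009 * sqrt(2)/ 1094856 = 0.08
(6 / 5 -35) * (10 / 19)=-338 / 19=-17.79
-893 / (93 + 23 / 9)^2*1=-72333 / 739600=-0.10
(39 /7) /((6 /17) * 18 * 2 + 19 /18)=0.40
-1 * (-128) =128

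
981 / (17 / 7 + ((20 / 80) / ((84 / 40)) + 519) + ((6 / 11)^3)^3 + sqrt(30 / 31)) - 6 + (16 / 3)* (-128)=-686.79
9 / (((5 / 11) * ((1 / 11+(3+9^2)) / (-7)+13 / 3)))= -22869 / 8870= -2.58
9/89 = 0.10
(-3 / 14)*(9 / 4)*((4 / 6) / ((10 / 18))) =-81 / 140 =-0.58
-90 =-90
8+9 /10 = 89 /10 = 8.90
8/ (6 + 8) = 4/ 7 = 0.57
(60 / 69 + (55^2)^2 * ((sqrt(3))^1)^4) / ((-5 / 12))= -4546030548 / 23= -197653502.09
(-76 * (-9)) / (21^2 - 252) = 76 / 21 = 3.62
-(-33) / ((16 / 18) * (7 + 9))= 297 / 128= 2.32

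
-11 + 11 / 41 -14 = -1014 / 41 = -24.73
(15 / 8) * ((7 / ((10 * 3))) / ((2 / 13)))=91 / 32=2.84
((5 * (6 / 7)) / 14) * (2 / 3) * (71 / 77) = 710 / 3773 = 0.19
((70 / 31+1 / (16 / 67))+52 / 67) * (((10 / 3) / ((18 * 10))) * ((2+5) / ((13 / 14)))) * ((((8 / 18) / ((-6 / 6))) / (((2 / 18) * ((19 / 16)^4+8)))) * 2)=-128445743104 / 159075878481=-0.81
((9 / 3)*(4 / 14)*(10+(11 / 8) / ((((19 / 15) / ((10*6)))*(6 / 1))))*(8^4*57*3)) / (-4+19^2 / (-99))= -1637435.71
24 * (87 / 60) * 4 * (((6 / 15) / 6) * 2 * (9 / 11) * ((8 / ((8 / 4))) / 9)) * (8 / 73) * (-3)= -44544 / 20075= -2.22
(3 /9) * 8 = 8 /3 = 2.67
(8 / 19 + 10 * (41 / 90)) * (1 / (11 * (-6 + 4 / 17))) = -0.08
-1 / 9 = -0.11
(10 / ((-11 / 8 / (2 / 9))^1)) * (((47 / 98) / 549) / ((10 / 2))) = -752 / 2663199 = -0.00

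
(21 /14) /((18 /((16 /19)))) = 4 /57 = 0.07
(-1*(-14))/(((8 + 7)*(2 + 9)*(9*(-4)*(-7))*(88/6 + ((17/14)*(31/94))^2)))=865928/38132251245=0.00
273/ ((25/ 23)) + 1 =252.16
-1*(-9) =9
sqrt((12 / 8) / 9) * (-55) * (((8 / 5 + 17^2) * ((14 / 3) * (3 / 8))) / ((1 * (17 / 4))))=-111881 * sqrt(6) / 102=-2686.78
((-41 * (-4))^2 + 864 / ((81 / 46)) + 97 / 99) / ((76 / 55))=13556885 / 684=19820.01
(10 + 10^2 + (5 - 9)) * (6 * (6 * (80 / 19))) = 305280 / 19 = 16067.37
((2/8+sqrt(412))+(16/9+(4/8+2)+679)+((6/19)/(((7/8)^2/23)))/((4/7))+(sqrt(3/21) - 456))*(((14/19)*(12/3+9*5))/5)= 98*sqrt(7)/95+1372*sqrt(103)/95+57275659/32490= 1912.17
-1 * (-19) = 19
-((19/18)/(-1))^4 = -1.24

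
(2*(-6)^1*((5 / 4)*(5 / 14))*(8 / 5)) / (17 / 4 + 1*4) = -80 / 77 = -1.04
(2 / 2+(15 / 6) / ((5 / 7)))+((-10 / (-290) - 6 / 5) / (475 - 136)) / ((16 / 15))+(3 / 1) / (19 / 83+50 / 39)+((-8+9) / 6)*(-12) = 1149452853 / 256444912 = 4.48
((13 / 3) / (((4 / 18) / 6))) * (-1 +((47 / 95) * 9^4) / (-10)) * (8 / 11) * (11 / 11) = -144760356 / 5225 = -27705.33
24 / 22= 12 / 11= 1.09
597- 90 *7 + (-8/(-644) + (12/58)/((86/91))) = -6578864/200767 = -32.77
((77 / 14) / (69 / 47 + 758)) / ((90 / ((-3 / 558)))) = -47 / 108642600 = -0.00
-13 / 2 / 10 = -13 / 20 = -0.65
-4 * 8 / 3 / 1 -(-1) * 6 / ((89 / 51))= -1930 / 267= -7.23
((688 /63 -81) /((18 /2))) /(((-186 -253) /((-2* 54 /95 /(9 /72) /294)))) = -14128 /25748667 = -0.00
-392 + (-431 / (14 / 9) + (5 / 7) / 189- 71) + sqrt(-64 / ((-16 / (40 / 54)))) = -738.35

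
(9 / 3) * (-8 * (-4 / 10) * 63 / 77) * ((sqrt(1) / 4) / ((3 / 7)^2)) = 588 / 55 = 10.69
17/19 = 0.89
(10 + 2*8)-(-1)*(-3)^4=107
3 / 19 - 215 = -4082 / 19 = -214.84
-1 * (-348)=348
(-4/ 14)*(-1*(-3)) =-6/ 7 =-0.86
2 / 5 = 0.40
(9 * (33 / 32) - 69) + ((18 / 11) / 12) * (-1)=-59.86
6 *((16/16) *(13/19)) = 78/19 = 4.11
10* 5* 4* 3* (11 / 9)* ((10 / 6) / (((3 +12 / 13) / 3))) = 934.64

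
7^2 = 49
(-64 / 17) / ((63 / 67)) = -4288 / 1071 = -4.00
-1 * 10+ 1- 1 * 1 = -10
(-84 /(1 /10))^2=705600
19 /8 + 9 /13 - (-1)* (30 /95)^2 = 118903 /37544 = 3.17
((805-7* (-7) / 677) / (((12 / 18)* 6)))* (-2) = -272517 / 677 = -402.54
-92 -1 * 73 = -165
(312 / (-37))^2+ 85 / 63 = 6249037 / 86247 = 72.46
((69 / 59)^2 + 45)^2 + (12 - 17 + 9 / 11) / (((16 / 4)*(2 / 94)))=2100.83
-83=-83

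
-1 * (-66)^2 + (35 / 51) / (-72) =-15995267 / 3672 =-4356.01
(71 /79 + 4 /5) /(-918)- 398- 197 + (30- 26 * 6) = -261442481 /362610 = -721.00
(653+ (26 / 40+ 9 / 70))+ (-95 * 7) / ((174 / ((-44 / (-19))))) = 7855223 / 12180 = 644.93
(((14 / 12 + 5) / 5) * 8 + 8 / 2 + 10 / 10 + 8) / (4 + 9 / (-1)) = -343 / 75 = -4.57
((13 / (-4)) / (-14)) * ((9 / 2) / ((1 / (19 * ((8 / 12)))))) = 741 / 56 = 13.23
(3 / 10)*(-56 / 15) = -28 / 25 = -1.12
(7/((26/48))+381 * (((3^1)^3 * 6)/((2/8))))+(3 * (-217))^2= 8719125/13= 670701.92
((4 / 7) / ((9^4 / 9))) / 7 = 4 / 35721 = 0.00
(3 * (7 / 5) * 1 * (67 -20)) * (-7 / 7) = -987 / 5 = -197.40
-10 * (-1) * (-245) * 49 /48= -60025 /24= -2501.04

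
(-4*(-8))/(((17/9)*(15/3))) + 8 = 968/85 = 11.39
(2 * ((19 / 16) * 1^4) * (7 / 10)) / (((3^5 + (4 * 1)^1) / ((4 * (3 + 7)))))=7 / 26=0.27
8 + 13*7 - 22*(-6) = 231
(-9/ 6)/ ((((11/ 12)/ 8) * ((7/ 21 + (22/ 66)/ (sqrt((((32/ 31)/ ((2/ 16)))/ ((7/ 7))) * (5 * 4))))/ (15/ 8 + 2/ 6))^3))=-3040.17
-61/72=-0.85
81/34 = 2.38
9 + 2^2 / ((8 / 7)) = 25 / 2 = 12.50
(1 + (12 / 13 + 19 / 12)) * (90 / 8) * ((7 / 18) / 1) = 19145 / 1248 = 15.34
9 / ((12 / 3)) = 9 / 4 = 2.25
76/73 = 1.04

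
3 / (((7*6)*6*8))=1 / 672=0.00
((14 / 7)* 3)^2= 36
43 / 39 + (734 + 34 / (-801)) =7654181 / 10413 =735.06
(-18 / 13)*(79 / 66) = -237 / 143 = -1.66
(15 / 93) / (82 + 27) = 5 / 3379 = 0.00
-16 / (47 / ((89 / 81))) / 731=-1424 / 2782917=-0.00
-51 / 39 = -17 / 13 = -1.31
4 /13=0.31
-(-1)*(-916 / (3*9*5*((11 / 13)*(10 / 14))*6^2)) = -0.31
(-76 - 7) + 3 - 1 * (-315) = 235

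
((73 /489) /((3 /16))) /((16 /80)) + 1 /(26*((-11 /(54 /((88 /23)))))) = 3.93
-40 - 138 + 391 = 213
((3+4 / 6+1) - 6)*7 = -28 / 3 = -9.33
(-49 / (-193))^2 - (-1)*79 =2945072 / 37249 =79.06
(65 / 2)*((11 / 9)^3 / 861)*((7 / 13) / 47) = 6655 / 8428698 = 0.00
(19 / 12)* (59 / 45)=2.08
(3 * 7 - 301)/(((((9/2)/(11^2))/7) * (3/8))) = -3794560/27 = -140539.26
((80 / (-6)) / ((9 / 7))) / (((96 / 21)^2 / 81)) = -5145 / 128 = -40.20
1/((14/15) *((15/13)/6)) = 39/7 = 5.57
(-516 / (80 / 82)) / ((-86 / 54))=3321 / 10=332.10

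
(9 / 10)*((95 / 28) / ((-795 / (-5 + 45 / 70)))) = 3477 / 207760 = 0.02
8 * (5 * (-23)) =-920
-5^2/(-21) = 1.19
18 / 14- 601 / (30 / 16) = -33521 / 105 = -319.25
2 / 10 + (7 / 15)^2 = 94 / 225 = 0.42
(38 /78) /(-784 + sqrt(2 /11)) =-81928 /131843673-19 *sqrt(22) /263687346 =-0.00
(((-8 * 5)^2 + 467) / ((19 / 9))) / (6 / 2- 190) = -18603 / 3553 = -5.24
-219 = -219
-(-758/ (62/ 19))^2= -51854401/ 961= -53958.79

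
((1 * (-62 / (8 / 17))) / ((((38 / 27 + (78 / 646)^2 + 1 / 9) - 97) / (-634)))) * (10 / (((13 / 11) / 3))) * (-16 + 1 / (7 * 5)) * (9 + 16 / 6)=4138549.85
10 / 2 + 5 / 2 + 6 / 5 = 87 / 10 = 8.70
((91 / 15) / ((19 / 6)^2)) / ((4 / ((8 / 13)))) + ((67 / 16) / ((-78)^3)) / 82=104598732697 / 1123815064320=0.09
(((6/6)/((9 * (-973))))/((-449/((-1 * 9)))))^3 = -1/83383005271258133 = -0.00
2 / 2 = 1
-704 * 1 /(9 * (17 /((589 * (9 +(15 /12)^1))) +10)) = -8500448 /1087011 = -7.82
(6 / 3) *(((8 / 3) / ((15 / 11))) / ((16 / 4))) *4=176 / 45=3.91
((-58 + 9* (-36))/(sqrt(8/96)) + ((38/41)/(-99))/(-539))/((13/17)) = 646/28441413-12988* sqrt(3)/13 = -1730.45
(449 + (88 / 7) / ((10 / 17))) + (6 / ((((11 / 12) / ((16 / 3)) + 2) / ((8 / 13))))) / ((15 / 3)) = 5954029 / 12649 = 470.71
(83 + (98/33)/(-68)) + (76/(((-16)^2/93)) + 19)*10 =9856547/17952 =549.05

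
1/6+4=25/6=4.17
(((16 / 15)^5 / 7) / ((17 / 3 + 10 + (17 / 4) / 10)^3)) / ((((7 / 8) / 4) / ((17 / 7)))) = 0.00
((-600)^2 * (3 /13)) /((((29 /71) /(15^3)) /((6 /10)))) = 155277000000 /377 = 411875331.56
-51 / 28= -1.82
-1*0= 0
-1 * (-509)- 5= 504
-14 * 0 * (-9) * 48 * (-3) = 0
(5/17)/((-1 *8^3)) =-5/8704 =-0.00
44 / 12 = 11 / 3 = 3.67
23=23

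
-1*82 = -82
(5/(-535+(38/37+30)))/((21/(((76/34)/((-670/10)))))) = 7030/446017593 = 0.00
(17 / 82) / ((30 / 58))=493 / 1230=0.40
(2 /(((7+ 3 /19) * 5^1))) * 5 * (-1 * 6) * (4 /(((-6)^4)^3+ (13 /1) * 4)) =-57 /18502650298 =-0.00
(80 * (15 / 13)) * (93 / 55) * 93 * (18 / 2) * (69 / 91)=1289046960 / 13013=99058.40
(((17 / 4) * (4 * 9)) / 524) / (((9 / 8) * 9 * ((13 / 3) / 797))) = 27098 / 5109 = 5.30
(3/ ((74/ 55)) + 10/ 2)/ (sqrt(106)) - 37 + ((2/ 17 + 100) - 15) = 535 * sqrt(106)/ 7844 + 818/ 17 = 48.82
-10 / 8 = -5 / 4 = -1.25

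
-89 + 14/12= -527/6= -87.83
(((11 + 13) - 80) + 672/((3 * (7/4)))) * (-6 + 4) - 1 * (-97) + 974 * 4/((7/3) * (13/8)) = 89227/91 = 980.52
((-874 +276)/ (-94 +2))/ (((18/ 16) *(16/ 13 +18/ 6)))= 676/ 495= 1.37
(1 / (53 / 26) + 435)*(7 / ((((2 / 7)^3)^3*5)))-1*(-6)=6519812036249 / 135680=48052859.94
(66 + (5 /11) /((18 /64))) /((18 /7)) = 23429 /891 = 26.30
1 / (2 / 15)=15 / 2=7.50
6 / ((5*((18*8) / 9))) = 3 / 40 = 0.08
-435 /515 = -87 /103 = -0.84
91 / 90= 1.01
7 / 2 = 3.50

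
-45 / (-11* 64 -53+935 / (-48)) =0.06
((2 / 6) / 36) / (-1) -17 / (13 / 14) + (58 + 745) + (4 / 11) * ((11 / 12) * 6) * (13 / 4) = 1110821 / 1404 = 791.18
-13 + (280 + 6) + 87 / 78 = 7127 / 26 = 274.12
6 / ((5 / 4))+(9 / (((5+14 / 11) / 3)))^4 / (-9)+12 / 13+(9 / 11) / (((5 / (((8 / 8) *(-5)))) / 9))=-7959655128 / 200086315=-39.78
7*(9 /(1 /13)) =819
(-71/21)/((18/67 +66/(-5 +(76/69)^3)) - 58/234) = 223289731587/1188360835333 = 0.19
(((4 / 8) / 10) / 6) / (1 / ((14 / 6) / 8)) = 7 / 2880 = 0.00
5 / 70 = 1 / 14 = 0.07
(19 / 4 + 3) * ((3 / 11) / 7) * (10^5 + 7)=9300651 / 308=30196.92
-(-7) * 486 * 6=20412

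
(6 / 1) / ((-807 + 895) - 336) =-3 / 124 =-0.02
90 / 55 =18 / 11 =1.64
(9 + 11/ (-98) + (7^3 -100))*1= 24685/ 98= 251.89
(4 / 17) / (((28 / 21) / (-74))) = -222 / 17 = -13.06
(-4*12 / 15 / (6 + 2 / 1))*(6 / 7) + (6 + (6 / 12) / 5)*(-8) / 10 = -914 / 175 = -5.22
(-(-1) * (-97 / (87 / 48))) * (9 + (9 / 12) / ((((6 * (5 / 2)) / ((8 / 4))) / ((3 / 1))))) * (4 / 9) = -221.20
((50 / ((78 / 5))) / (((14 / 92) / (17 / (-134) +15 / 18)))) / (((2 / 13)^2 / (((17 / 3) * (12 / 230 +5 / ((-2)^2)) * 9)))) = 234972725 / 5628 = 41750.66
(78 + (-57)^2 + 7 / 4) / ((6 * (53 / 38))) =252985 / 636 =397.78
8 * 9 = 72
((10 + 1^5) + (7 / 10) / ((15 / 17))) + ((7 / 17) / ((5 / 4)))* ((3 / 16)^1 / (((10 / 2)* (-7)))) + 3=75437 / 5100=14.79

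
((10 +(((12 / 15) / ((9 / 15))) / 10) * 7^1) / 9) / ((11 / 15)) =164 / 99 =1.66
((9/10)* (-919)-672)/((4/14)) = -104937/20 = -5246.85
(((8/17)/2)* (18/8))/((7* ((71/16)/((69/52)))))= 2484/109837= 0.02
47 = 47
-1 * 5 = -5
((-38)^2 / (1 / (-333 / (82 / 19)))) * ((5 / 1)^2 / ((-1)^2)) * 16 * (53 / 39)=-32281197600 / 533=-60565098.69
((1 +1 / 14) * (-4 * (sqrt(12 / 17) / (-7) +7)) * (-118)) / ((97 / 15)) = 53100 / 97 - 106200 * sqrt(51) / 80801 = 538.04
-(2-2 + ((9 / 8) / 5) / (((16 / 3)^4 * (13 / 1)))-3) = 102235431 / 34078720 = 3.00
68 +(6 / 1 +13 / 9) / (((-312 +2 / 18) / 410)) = 58.21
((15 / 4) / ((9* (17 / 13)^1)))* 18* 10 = 975 / 17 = 57.35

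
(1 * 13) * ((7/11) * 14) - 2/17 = 21636/187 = 115.70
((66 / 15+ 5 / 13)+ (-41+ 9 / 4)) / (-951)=8831 / 247260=0.04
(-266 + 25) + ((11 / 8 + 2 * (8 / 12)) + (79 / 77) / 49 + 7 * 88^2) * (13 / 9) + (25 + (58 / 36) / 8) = 127279400957 / 1629936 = 78088.59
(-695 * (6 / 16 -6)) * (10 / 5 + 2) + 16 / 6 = 93841 / 6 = 15640.17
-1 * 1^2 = -1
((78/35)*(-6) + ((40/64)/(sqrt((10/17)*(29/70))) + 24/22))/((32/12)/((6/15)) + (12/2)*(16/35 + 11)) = -7092/43549 + 525*sqrt(3451)/1836976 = -0.15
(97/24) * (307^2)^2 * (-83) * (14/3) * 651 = -108632832226135469/12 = -9052736018844622.42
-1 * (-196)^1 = 196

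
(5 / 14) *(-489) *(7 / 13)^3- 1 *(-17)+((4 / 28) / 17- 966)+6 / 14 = -510247121 / 522886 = -975.83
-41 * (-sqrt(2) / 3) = 41 * sqrt(2) / 3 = 19.33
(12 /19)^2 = 144 /361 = 0.40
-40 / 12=-10 / 3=-3.33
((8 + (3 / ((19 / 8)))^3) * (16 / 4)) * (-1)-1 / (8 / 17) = -2314875 / 54872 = -42.19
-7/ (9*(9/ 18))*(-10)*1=140/ 9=15.56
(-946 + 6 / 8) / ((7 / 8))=-7562 / 7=-1080.29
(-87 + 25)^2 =3844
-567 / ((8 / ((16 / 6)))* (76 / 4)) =-189 / 19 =-9.95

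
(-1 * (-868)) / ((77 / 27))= 3348 / 11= 304.36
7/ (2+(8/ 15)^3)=3.25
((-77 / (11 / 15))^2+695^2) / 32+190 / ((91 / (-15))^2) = 2046298025 / 132496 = 15444.22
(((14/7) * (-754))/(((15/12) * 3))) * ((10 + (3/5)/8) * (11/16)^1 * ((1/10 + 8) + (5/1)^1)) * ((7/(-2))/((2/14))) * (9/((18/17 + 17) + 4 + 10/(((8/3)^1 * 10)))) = 182370831643/508500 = 358644.70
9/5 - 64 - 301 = -1816/5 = -363.20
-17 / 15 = -1.13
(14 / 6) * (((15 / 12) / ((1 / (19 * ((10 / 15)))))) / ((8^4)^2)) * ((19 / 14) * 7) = 12635 / 603979776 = 0.00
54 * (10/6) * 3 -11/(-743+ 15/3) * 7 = 199337/738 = 270.10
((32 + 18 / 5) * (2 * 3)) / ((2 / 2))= 1068 / 5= 213.60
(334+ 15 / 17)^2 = 32410249 / 289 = 112146.19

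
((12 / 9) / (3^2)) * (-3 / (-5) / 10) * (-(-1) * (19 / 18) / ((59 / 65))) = 247 / 23895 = 0.01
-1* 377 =-377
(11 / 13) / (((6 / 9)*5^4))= 33 / 16250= 0.00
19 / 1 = 19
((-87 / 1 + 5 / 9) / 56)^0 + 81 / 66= 49 / 22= 2.23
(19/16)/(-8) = -19/128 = -0.15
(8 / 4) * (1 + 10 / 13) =46 / 13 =3.54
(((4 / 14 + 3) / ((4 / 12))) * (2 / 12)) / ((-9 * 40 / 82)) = -943 / 2520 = -0.37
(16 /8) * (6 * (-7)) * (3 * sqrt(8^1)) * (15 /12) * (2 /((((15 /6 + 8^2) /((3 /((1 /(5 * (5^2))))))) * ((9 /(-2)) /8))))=240000 * sqrt(2) /19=17863.75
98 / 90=1.09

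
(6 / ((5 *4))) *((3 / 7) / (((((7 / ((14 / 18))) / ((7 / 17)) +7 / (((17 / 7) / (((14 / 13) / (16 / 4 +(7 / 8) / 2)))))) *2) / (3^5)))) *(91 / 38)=3122775747 / 1882941800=1.66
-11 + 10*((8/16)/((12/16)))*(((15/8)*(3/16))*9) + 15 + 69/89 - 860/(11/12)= -28580935/31328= -912.31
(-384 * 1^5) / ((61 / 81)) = -31104 / 61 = -509.90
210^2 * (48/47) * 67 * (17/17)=141825600/47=3017565.96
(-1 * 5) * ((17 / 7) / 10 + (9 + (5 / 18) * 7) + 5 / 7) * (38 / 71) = -142462 / 4473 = -31.85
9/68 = 0.13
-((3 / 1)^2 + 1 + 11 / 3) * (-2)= 82 / 3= 27.33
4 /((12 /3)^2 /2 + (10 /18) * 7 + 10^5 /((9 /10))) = 4 /111123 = 0.00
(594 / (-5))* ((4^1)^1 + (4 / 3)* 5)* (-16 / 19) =101376 / 95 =1067.12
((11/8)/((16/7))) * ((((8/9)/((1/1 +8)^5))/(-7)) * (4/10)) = -11/21257640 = -0.00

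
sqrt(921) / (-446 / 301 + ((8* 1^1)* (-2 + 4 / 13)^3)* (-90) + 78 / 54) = 5951673* sqrt(921) / 20768489143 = 0.01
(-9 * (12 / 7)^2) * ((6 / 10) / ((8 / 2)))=-972 / 245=-3.97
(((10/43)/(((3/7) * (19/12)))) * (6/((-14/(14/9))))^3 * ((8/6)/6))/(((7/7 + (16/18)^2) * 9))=-896/639711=-0.00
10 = 10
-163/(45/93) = -5053/15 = -336.87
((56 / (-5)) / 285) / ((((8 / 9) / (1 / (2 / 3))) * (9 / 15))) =-21 / 190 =-0.11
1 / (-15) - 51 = -766 / 15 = -51.07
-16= -16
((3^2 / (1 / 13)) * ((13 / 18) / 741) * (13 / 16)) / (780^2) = 1 / 6566400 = 0.00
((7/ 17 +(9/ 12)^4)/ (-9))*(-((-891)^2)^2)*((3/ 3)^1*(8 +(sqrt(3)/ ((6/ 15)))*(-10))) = 221916986289801/ 544-5547924657245025*sqrt(3)/ 4352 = -1800080765761.52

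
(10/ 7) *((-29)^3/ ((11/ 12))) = -2926680/ 77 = -38008.83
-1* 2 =-2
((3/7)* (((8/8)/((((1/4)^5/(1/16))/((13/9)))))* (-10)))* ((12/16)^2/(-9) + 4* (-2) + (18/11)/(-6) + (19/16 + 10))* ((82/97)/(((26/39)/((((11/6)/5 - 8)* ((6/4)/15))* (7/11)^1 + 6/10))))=-201744764/1232385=-163.70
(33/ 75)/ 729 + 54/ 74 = 492482/ 674325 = 0.73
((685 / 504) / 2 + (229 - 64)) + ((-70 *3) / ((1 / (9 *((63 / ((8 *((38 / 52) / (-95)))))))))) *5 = 9752000005 / 1008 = 9674603.18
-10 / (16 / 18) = -45 / 4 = -11.25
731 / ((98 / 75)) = 54825 / 98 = 559.44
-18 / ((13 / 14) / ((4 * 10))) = -10080 / 13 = -775.38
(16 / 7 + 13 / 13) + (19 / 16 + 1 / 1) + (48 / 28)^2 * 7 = 2917 / 112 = 26.04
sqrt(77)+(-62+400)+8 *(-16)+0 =sqrt(77)+210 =218.77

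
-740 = -740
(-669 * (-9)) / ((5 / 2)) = 12042 / 5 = 2408.40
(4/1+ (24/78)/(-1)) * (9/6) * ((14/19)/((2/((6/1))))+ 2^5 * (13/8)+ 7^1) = 83736/247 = 339.01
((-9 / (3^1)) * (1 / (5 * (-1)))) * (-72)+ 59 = 79 / 5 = 15.80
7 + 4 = 11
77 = 77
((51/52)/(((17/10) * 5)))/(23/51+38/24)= 306/5395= 0.06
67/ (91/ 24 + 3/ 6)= 1608/ 103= 15.61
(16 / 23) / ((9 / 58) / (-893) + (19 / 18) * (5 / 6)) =44750016 / 56573767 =0.79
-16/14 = -8/7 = -1.14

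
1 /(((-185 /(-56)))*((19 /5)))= 56 /703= 0.08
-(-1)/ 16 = 1/ 16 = 0.06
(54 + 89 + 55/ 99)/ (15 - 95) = -323/ 180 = -1.79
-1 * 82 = -82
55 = 55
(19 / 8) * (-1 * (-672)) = 1596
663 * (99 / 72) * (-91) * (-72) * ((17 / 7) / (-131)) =-14505777 / 131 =-110731.12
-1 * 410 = -410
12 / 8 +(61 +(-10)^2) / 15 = 367 / 30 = 12.23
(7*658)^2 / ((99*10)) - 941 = 10141823 / 495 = 20488.53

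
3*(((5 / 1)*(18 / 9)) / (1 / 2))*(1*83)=4980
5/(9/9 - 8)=-5/7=-0.71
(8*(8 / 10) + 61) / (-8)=-337 / 40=-8.42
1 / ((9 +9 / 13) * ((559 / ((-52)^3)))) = -70304 / 2709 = -25.95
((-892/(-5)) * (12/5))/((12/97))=3460.96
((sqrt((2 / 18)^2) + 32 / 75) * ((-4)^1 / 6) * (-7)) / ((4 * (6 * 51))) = 847 / 413100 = 0.00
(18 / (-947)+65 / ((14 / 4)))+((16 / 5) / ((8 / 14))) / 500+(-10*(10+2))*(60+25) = -42182963597 / 4143125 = -10181.44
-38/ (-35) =38/ 35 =1.09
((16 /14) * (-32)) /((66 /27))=-1152 /77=-14.96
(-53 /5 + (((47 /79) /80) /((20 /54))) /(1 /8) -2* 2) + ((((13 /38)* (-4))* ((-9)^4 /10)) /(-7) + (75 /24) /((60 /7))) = 2879389553 /25216800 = 114.19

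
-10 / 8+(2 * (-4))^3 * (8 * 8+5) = -141317 / 4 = -35329.25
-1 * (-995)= 995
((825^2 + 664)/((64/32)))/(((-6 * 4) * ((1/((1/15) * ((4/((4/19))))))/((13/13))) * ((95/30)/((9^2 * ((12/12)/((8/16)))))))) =-18394803/20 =-919740.15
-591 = -591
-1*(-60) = 60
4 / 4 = 1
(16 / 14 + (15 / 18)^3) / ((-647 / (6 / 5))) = -2603 / 815220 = -0.00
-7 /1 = -7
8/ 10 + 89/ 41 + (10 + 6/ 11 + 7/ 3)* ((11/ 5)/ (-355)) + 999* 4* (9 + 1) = 39962.89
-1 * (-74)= 74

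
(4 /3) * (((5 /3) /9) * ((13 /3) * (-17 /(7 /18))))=-8840 /189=-46.77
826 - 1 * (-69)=895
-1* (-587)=587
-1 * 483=-483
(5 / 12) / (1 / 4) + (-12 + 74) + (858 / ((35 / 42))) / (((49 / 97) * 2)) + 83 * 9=1344874 / 735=1829.76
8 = 8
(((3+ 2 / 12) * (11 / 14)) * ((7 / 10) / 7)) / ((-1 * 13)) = -209 / 10920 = -0.02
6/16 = 3/8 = 0.38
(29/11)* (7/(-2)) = -203/22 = -9.23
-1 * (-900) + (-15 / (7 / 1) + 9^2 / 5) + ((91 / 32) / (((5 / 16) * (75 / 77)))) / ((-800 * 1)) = 3838990951 / 4200000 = 914.05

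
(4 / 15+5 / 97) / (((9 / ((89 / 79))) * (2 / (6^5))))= 154.87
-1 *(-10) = 10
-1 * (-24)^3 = 13824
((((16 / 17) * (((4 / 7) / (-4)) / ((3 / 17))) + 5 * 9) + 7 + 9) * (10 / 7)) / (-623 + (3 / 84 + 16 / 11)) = -22264 / 160797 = -0.14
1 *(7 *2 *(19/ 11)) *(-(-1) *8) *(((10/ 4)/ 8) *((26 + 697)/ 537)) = 160265/ 1969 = 81.39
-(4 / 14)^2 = -4 / 49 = -0.08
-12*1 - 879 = -891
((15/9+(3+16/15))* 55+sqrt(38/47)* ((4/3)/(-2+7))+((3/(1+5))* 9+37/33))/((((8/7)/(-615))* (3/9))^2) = 11119815* sqrt(1786)/752+1177755205725/1408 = 837098781.98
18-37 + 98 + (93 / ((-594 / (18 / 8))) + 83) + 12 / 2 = 14753 / 88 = 167.65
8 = 8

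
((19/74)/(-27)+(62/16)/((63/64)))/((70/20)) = 54923/48951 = 1.12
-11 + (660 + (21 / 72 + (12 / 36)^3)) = 140255 / 216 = 649.33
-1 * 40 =-40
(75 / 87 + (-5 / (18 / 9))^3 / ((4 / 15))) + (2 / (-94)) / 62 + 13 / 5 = -55.13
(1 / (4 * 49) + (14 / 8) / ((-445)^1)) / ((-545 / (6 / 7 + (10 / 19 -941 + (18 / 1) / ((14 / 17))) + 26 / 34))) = 248799 / 126442834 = 0.00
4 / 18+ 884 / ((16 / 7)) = 13931 / 36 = 386.97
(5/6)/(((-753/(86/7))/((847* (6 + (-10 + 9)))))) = -130075/2259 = -57.58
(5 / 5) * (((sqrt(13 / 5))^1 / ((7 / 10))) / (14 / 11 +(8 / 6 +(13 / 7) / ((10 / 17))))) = 660 * sqrt(65) / 13313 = 0.40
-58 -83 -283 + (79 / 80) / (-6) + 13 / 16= -203209 / 480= -423.35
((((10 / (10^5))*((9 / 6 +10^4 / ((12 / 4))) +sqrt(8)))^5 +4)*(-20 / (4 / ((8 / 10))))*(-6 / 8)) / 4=801442125328749029*sqrt(2) / 86400000000000000000000 +3113607229554042953191049 / 1036800000000000000000000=3.00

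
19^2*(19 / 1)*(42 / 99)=96026 / 33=2909.88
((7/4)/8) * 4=0.88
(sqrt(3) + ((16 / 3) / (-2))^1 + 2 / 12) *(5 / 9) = -25 / 18 + 5 *sqrt(3) / 9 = -0.43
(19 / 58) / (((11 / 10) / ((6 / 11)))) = 570 / 3509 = 0.16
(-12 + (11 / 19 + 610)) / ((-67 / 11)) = -125103 / 1273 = -98.27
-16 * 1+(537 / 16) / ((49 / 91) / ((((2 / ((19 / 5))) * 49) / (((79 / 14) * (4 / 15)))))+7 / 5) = 8148359 / 1094176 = 7.45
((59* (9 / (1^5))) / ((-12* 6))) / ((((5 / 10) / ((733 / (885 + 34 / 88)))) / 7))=-3330019 / 38957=-85.48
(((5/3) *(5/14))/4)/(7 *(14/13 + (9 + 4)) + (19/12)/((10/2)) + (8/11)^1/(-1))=17875/11787118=0.00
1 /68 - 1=-67 /68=-0.99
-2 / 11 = -0.18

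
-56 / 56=-1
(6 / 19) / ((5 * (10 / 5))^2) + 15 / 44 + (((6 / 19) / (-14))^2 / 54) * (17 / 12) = 120511453 / 350242200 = 0.34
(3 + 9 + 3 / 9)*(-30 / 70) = -37 / 7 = -5.29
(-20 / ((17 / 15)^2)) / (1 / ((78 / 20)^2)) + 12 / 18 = -204757 / 867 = -236.17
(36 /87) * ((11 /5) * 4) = 528 /145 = 3.64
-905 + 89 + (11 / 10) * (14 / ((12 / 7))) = -48421 / 60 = -807.02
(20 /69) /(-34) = -10 /1173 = -0.01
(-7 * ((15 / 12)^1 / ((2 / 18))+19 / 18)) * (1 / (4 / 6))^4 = -27909 / 64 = -436.08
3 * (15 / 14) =45 / 14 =3.21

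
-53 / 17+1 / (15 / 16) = -2.05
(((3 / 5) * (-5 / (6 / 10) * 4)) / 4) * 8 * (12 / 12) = -40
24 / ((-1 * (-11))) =24 / 11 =2.18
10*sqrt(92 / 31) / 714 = 10*sqrt(713) / 11067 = 0.02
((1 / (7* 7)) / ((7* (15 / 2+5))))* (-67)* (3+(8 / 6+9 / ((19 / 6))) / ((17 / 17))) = -54806 / 488775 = -0.11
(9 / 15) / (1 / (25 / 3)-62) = -15 / 1547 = -0.01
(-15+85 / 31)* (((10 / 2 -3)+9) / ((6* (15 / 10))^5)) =-4180 / 1830519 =-0.00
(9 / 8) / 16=9 / 128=0.07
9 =9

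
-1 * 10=-10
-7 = -7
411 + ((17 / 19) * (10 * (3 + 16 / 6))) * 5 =37877 / 57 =664.51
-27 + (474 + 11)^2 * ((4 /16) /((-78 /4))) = -3042.71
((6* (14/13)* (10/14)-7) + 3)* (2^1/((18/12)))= 32/39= 0.82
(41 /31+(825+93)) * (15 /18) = 142495 /186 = 766.10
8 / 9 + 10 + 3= 125 / 9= 13.89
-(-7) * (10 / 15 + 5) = 119 / 3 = 39.67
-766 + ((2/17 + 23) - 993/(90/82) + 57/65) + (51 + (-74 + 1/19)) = -105165181/62985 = -1669.69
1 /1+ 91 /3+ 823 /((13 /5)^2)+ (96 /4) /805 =153.11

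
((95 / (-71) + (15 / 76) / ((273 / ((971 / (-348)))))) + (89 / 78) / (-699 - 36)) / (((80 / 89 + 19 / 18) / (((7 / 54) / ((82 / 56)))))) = -2142368748953 / 35254453274820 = -0.06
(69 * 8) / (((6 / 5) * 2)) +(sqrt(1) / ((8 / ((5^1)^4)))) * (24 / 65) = 3365 / 13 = 258.85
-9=-9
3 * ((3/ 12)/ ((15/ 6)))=3/ 10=0.30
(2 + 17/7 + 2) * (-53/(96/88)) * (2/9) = -2915/42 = -69.40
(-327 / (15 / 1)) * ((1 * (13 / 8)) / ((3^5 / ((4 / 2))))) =-1417 / 4860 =-0.29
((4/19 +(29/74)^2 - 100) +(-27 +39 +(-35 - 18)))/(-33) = 1330211/312132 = 4.26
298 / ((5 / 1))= 298 / 5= 59.60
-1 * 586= -586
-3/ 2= -1.50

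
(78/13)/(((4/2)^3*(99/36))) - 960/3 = -3517/11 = -319.73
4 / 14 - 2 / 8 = 1 / 28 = 0.04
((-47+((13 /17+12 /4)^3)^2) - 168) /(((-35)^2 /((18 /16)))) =571769094609 /236548176200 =2.42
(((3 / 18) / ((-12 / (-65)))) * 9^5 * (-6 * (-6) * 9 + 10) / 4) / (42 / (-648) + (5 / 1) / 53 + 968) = 101915326305 / 22164004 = 4598.24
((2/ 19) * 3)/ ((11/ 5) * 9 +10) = 30/ 2831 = 0.01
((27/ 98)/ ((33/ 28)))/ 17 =18/ 1309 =0.01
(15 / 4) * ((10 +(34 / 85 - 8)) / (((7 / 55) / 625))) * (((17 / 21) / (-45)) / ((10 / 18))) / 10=-14025 / 98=-143.11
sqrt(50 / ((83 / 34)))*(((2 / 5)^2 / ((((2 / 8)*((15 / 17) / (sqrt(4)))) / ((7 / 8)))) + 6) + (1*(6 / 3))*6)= 87.21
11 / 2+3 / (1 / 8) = 59 / 2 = 29.50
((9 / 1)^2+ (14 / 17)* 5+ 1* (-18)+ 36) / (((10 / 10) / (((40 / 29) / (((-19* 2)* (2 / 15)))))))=-262950 / 9367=-28.07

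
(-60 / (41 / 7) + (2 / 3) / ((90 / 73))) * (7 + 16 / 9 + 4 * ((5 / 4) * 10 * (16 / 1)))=-390933253 / 49815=-7847.70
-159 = -159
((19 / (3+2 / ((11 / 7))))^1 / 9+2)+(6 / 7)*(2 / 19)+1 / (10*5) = 7325809 / 2812950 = 2.60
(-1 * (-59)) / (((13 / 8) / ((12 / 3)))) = 1888 / 13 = 145.23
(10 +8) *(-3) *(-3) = 162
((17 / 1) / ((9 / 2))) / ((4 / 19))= 323 / 18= 17.94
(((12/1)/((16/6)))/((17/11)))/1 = 99/34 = 2.91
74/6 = 37/3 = 12.33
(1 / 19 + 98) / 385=1863 / 7315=0.25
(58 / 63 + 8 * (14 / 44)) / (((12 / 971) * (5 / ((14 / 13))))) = 1166171 / 19305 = 60.41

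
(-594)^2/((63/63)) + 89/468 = 352836.19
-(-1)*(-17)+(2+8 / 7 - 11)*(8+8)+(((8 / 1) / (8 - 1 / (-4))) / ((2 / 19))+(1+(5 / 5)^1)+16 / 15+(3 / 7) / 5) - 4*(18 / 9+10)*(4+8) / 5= -56722 / 231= -245.55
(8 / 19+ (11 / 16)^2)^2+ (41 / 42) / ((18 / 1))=3813920885 / 4471455744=0.85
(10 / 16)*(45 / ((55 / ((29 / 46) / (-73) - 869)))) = -131315895 / 295504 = -444.38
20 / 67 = 0.30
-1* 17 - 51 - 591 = -659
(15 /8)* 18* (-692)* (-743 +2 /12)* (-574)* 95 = -946034017425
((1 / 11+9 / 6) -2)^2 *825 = 138.07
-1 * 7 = -7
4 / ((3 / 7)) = 28 / 3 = 9.33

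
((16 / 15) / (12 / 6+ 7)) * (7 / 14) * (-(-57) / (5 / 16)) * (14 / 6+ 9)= 82688 / 675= 122.50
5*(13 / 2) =65 / 2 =32.50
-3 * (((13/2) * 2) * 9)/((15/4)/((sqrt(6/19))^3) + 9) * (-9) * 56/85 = -87340032/1704505 + 3841344 * sqrt(114)/340901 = 69.07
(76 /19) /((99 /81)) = 36 /11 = 3.27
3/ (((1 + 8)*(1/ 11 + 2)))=11/ 69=0.16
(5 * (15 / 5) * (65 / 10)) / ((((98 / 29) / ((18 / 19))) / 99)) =5038605 / 1862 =2706.02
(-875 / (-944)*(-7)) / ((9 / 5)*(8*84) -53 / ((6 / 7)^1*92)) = -0.01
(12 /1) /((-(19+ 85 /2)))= -8 /41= -0.20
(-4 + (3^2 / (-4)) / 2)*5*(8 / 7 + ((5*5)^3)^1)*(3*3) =-201811635 / 56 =-3603779.20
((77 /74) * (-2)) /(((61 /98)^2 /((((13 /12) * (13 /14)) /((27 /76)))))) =-15.21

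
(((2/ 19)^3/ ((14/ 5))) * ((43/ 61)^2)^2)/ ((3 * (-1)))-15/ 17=-29916278769325/ 33903798560583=-0.88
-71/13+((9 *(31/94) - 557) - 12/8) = -342767/611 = -560.99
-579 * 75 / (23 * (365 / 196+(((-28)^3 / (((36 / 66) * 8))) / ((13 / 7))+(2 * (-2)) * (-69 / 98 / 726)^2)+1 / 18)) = 71441173693890 / 102425770032359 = 0.70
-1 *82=-82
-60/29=-2.07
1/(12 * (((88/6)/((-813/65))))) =-813/11440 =-0.07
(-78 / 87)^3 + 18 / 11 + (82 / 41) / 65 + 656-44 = 10688643468 / 17438135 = 612.95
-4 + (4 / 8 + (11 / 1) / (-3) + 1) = -37 / 6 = -6.17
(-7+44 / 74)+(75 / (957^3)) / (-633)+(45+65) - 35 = 469364118915449 / 6842581717851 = 68.59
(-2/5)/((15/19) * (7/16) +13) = -608/20285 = -0.03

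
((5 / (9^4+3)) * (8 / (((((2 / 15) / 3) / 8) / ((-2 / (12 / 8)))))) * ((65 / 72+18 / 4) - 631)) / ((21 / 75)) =112607500 / 34461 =3267.68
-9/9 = -1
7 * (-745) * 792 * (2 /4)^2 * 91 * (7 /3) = -219249030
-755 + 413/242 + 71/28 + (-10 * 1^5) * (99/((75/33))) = -20096899/16940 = -1186.36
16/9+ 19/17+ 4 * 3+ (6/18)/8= 18283/1224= 14.94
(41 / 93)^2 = 1681 / 8649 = 0.19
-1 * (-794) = 794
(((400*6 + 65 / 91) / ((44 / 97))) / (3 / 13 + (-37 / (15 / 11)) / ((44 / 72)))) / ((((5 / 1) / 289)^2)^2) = -29564801677352461 / 22106700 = -1337368385.03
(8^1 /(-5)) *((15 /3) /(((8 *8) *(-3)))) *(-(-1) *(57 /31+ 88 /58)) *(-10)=-15085 /10788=-1.40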